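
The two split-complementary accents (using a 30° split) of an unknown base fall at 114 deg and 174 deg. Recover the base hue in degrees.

The accents sit 30° either side of the complement, so the complement is their short-arc midpoint on the wheel.
Short-arc midpoint of 114° and 174°: 144°.
Base is 180° from the complement: 144 − 180 = -36 → -36 + 360 = 324°

324°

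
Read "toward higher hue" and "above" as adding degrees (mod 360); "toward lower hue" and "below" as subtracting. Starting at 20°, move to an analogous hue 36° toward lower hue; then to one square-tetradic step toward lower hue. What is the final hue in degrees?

20 − 36 = -16 → -16 + 360 = 344°   (analog 36° ↓)
344 − 90 = 254°   (square ↓)

254°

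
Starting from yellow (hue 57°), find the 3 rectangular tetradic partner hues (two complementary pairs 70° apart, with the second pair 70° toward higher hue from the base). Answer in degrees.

127°, 237° and 307°

A rectangular tetradic uses two complementary pairs 70° apart: offsets 0°, 70°, 180°, 250°.
57 + 70 = 127°
57 + 180 = 237°
57 + 250 = 307°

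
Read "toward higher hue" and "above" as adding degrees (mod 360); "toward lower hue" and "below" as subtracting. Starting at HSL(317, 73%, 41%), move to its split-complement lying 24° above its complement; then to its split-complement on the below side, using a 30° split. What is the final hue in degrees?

split-comp 24° ↑ +204°: 317 + 204 = 521 → 521 − 360 = 161°
split-comp 30° ↓ +150°: 161 + 150 = 311°

311°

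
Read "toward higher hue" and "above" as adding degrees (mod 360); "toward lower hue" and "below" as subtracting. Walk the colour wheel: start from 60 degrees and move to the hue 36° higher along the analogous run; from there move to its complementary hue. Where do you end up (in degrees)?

276°

60 + 36 = 96°   (analog 36° ↑)
96 + 180 = 276°   (complement)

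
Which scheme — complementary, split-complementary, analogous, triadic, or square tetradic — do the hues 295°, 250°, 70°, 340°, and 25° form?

Sort the hues: 25°, 70°, 250°, 295°, 340°.
Successive gaps around the wheel: 45°, 180°, 45°, 45°, 45°.
A run of hues at equal small steps (45°) with one large closing gap is an analogous group.

analogous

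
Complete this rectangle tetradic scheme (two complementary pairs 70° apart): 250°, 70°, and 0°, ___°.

180°

A rectangular tetradic uses two complementary pairs 70° apart: offsets 0°, 70°, 180°, 250°.
Among {0°, 70°, 250°}, 250° and 70° are a 180° pair.
The remaining hue 0° needs its own complement: 0 + 180 = 180°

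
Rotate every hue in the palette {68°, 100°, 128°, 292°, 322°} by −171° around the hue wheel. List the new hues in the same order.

257°, 289°, 317°, 121°, 151°

68 − 171 = -103 → -103 + 360 = 257°
100 − 171 = -71 → -71 + 360 = 289°
128 − 171 = -43 → -43 + 360 = 317°
292 − 171 = 121°
322 − 171 = 151°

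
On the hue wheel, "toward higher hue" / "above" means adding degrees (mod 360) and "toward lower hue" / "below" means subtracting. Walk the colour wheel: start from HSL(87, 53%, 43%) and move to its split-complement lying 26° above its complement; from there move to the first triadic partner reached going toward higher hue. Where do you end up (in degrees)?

53°

split-comp 26° ↑ +206°: 87 + 206 = 293°
triadic ↑ +120°: 293 + 120 = 413 → 413 − 360 = 53°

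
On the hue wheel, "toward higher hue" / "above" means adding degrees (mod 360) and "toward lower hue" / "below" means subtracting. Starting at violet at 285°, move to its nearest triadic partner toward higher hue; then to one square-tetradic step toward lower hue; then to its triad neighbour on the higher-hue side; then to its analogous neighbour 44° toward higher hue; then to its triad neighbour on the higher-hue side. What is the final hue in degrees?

triadic ↑ +120°: 285 + 120 = 405 → 405 − 360 = 45°
square ↓ −90°: 45 − 90 = -45 → -45 + 360 = 315°
triadic ↑ +120°: 315 + 120 = 435 → 435 − 360 = 75°
analog 44° ↑ +44°: 75 + 44 = 119°
triadic ↑ +120°: 119 + 120 = 239°

239°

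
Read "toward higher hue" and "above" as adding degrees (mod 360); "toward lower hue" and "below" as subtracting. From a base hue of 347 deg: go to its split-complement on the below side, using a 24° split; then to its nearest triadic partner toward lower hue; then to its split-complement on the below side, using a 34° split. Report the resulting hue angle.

169°

347 + 156 = 503 → 503 − 360 = 143°   (split-comp 24° ↓)
143 − 120 = 23°   (triadic ↓)
23 + 146 = 169°   (split-comp 34° ↓)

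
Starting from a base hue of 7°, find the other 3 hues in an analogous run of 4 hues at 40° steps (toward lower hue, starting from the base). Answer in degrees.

327°, 287°, 247°

Analogous hues sit every 40° along the wheel.
7 − 40 = -33 → -33 + 360 = 327°
7 − 80 = -73 → -73 + 360 = 287°
7 − 120 = -113 → -113 + 360 = 247°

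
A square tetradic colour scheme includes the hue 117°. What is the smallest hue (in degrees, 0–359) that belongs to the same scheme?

A square tetradic scheme places four hues every 90°.
The full set through 117° is {27°, 117°, 207°, 297°}.

27°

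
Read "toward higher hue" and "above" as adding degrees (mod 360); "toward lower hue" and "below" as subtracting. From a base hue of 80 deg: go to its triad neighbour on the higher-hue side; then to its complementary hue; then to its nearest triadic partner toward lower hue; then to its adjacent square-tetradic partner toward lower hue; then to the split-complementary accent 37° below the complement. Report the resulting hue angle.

313°

triadic ↑ +120°: 80 + 120 = 200°
complement +180°: 200 + 180 = 380 → 380 − 360 = 20°
triadic ↓ −120°: 20 − 120 = -100 → -100 + 360 = 260°
square ↓ −90°: 260 − 90 = 170°
split-comp 37° ↓ +143°: 170 + 143 = 313°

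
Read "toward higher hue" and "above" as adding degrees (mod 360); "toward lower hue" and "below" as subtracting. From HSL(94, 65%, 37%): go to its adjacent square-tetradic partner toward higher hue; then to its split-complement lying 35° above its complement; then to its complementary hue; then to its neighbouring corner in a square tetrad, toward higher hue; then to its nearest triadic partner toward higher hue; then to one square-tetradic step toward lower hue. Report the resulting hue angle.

339°

+90° (square ↑): 94 + 90 = 184°
+215° (split-comp 35° ↑): 184 + 215 = 399 → 399 − 360 = 39°
+180° (complement): 39 + 180 = 219°
+90° (square ↑): 219 + 90 = 309°
+120° (triadic ↑): 309 + 120 = 429 → 429 − 360 = 69°
−90° (square ↓): 69 − 90 = -21 → -21 + 360 = 339°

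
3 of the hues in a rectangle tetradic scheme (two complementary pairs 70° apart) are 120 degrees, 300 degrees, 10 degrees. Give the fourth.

A rectangular tetradic uses two complementary pairs 70° apart: offsets 0°, 70°, 180°, 250°.
Among {10°, 120°, 300°}, 120° and 300° are a 180° pair.
The remaining hue 10° needs its own complement: 10 + 180 = 190°

190°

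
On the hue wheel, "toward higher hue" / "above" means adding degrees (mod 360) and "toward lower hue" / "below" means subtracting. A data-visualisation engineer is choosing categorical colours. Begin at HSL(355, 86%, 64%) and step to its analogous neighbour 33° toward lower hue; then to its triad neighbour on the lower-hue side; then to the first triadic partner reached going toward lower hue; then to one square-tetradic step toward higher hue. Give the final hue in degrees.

−33° (analog 33° ↓): 355 − 33 = 322°
−120° (triadic ↓): 322 − 120 = 202°
−120° (triadic ↓): 202 − 120 = 82°
+90° (square ↑): 82 + 90 = 172°

172°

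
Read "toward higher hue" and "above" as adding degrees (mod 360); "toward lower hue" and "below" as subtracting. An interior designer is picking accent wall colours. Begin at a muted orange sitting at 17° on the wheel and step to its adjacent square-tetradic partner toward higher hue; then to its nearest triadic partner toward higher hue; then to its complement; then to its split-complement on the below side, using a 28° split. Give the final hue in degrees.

+90° (square ↑): 17 + 90 = 107°
+120° (triadic ↑): 107 + 120 = 227°
+180° (complement): 227 + 180 = 407 → 407 − 360 = 47°
+152° (split-comp 28° ↓): 47 + 152 = 199°

199°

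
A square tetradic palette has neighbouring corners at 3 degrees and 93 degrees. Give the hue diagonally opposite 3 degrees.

A square tetradic scheme places four hues 90° apart; opposite corners are 180° apart.
3 + 180 = 183°

183°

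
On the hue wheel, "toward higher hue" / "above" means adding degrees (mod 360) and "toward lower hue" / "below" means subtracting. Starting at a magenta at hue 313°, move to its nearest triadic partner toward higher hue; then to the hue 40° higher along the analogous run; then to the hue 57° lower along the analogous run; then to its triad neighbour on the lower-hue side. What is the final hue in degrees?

+120° (triadic ↑): 313 + 120 = 433 → 433 − 360 = 73°
+40° (analog 40° ↑): 73 + 40 = 113°
−57° (analog 57° ↓): 113 − 57 = 56°
−120° (triadic ↓): 56 − 120 = -64 → -64 + 360 = 296°

296°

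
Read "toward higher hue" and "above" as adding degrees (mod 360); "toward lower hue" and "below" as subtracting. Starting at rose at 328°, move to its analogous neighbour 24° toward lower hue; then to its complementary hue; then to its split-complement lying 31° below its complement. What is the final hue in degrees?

−24° (analog 24° ↓): 328 − 24 = 304°
+180° (complement): 304 + 180 = 484 → 484 − 360 = 124°
+149° (split-comp 31° ↓): 124 + 149 = 273°

273°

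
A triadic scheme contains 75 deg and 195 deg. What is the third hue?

315°

A triad spaces three hues 120° apart.
The full set is {75°, 195°, 315°}.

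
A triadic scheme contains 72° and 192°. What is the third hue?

A triad spaces three hues 120° apart.
The full set is {72°, 192°, 312°}.

312°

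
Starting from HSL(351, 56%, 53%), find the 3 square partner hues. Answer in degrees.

A square tetradic scheme places four hues every 90°.
351 + 90 = 441 → 441 − 360 = 81°
351 + 180 = 531 → 531 − 360 = 171°
351 + 270 = 621 → 621 − 360 = 261°

81°, 171° and 261°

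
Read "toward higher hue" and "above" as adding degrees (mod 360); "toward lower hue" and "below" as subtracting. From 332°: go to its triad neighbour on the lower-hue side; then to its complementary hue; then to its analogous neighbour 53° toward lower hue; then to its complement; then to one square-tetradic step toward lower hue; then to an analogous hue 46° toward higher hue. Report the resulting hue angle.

115°

332 − 120 = 212°   (triadic ↓)
212 + 180 = 392 → 392 − 360 = 32°   (complement)
32 − 53 = -21 → -21 + 360 = 339°   (analog 53° ↓)
339 + 180 = 519 → 519 − 360 = 159°   (complement)
159 − 90 = 69°   (square ↓)
69 + 46 = 115°   (analog 46° ↑)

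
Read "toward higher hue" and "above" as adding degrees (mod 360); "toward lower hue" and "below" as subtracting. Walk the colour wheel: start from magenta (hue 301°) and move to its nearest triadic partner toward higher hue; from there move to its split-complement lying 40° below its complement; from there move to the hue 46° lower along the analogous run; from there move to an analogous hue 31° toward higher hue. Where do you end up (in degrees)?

+120° (triadic ↑): 301 + 120 = 421 → 421 − 360 = 61°
+140° (split-comp 40° ↓): 61 + 140 = 201°
−46° (analog 46° ↓): 201 − 46 = 155°
+31° (analog 31° ↑): 155 + 31 = 186°

186°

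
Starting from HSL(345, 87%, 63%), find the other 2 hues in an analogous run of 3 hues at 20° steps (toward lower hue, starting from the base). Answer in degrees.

Analogous hues sit every 20° along the wheel.
345 − 20 = 325°
345 − 40 = 305°

325° and 305°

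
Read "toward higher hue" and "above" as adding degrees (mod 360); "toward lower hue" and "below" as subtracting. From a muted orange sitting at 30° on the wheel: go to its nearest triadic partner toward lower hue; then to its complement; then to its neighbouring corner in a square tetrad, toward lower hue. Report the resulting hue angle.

30 − 120 = -90 → -90 + 360 = 270°   (triadic ↓)
270 + 180 = 450 → 450 − 360 = 90°   (complement)
90 − 90 = 0°   (square ↓)

0°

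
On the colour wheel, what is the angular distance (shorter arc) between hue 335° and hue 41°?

|335 − 41| = 294.
The shorter arc is 360 − 294 = 66°.

66°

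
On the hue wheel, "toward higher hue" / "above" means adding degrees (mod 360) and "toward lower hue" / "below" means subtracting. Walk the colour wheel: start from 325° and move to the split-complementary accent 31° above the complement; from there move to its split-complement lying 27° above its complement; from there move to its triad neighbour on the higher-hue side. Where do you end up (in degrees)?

143°

+211° (split-comp 31° ↑): 325 + 211 = 536 → 536 − 360 = 176°
+207° (split-comp 27° ↑): 176 + 207 = 383 → 383 − 360 = 23°
+120° (triadic ↑): 23 + 120 = 143°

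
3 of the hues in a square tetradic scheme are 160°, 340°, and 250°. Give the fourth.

70°

A square tetradic scheme places four hues every 90°.
The full set through 160° is {70°, 160°, 250°, 340°}.
Given {160°, 250°, 340°}, the missing hue is 70°.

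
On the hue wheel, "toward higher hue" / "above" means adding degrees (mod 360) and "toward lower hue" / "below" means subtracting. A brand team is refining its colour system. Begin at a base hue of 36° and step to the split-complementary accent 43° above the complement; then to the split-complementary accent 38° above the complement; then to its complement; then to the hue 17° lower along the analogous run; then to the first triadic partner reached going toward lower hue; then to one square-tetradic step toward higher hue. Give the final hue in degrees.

36 + 223 = 259°   (split-comp 43° ↑)
259 + 218 = 477 → 477 − 360 = 117°   (split-comp 38° ↑)
117 + 180 = 297°   (complement)
297 − 17 = 280°   (analog 17° ↓)
280 − 120 = 160°   (triadic ↓)
160 + 90 = 250°   (square ↑)

250°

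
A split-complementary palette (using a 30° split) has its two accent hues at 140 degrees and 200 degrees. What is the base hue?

The accents sit 30° either side of the complement, so the complement is their short-arc midpoint on the wheel.
Short-arc midpoint of 140° and 200°: 170°.
Base is 180° from the complement: 170 − 180 = -10 → -10 + 360 = 350°

350°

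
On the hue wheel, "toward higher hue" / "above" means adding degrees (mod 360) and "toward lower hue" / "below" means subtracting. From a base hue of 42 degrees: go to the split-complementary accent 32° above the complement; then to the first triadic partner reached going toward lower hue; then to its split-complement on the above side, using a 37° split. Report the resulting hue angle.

+212° (split-comp 32° ↑): 42 + 212 = 254°
−120° (triadic ↓): 254 − 120 = 134°
+217° (split-comp 37° ↑): 134 + 217 = 351°

351°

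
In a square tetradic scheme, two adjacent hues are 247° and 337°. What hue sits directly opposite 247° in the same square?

A square tetradic scheme places four hues 90° apart; opposite corners are 180° apart.
247 + 180 = 427 → 427 − 360 = 67°

67°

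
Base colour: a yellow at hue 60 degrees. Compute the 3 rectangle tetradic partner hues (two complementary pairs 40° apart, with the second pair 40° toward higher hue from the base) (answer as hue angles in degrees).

A rectangular tetradic uses two complementary pairs 40° apart: offsets 0°, 40°, 180°, 220°.
60 + 40 = 100°
60 + 180 = 240°
60 + 220 = 280°

100°, 240°, and 280°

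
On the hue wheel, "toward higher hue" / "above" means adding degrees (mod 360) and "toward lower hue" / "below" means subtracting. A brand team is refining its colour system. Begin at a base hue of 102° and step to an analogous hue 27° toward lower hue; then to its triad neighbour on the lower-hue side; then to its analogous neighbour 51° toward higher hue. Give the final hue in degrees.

102 − 27 = 75°   (analog 27° ↓)
75 − 120 = -45 → -45 + 360 = 315°   (triadic ↓)
315 + 51 = 366 → 366 − 360 = 6°   (analog 51° ↑)

6°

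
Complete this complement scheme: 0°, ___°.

180°

The complement sits 180° across the wheel.
The full set through 0° is {0°, 180°}.
Given {0°}, the missing hue is 180°.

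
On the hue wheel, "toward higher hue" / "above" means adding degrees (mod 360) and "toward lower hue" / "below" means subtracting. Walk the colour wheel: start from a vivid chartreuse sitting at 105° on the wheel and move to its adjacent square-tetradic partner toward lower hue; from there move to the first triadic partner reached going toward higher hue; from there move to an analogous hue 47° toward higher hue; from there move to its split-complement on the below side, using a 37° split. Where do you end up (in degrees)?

325°

105 − 90 = 15°   (square ↓)
15 + 120 = 135°   (triadic ↑)
135 + 47 = 182°   (analog 47° ↑)
182 + 143 = 325°   (split-comp 37° ↓)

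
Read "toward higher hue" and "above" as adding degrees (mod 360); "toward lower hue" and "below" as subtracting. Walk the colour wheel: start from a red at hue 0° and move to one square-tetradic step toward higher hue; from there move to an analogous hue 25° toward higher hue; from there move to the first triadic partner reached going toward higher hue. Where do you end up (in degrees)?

0 + 90 = 90°   (square ↑)
90 + 25 = 115°   (analog 25° ↑)
115 + 120 = 235°   (triadic ↑)

235°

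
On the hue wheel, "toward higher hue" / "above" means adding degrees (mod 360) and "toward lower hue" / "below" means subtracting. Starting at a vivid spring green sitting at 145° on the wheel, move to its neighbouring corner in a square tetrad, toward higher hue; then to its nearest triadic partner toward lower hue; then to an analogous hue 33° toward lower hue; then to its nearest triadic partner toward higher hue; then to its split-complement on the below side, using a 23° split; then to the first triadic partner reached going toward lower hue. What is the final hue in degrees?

+90° (square ↑): 145 + 90 = 235°
−120° (triadic ↓): 235 − 120 = 115°
−33° (analog 33° ↓): 115 − 33 = 82°
+120° (triadic ↑): 82 + 120 = 202°
+157° (split-comp 23° ↓): 202 + 157 = 359°
−120° (triadic ↓): 359 − 120 = 239°

239°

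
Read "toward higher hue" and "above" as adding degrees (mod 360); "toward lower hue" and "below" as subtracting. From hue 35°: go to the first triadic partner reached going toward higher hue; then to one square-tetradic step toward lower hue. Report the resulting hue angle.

65°

35 + 120 = 155°   (triadic ↑)
155 − 90 = 65°   (square ↓)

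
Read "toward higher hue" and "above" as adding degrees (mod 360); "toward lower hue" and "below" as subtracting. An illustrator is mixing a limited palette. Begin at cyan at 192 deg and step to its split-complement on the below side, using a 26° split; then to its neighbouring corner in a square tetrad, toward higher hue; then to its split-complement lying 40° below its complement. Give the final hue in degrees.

+154° (split-comp 26° ↓): 192 + 154 = 346°
+90° (square ↑): 346 + 90 = 436 → 436 − 360 = 76°
+140° (split-comp 40° ↓): 76 + 140 = 216°

216°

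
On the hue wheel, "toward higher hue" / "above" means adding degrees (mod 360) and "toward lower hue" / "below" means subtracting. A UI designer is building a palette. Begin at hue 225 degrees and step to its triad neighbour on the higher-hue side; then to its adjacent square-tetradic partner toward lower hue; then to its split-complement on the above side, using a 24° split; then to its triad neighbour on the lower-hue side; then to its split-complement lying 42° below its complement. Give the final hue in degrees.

+120° (triadic ↑): 225 + 120 = 345°
−90° (square ↓): 345 − 90 = 255°
+204° (split-comp 24° ↑): 255 + 204 = 459 → 459 − 360 = 99°
−120° (triadic ↓): 99 − 120 = -21 → -21 + 360 = 339°
+138° (split-comp 42° ↓): 339 + 138 = 477 → 477 − 360 = 117°

117°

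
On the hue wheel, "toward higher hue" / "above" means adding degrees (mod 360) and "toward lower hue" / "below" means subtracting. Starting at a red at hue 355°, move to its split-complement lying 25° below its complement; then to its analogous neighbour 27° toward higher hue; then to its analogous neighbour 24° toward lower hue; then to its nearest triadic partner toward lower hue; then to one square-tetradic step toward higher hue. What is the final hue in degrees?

123°

355 + 155 = 510 → 510 − 360 = 150°   (split-comp 25° ↓)
150 + 27 = 177°   (analog 27° ↑)
177 − 24 = 153°   (analog 24° ↓)
153 − 120 = 33°   (triadic ↓)
33 + 90 = 123°   (square ↑)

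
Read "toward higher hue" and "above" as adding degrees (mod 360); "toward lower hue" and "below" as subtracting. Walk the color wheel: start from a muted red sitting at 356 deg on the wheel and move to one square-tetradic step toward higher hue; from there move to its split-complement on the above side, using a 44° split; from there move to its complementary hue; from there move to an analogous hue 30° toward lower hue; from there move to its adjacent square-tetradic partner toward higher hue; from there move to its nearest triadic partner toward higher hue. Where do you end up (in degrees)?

356 + 90 = 446 → 446 − 360 = 86°   (square ↑)
86 + 224 = 310°   (split-comp 44° ↑)
310 + 180 = 490 → 490 − 360 = 130°   (complement)
130 − 30 = 100°   (analog 30° ↓)
100 + 90 = 190°   (square ↑)
190 + 120 = 310°   (triadic ↑)

310°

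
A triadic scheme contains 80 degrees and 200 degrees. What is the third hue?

A triad spaces three hues 120° apart.
The full set is {80°, 200°, 320°}.

320°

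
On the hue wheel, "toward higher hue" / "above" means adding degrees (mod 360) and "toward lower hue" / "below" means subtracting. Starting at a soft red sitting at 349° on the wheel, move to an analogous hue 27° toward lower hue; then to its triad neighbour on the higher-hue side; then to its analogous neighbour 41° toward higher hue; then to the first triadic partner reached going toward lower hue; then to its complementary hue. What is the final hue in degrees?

183°

349 − 27 = 322°   (analog 27° ↓)
322 + 120 = 442 → 442 − 360 = 82°   (triadic ↑)
82 + 41 = 123°   (analog 41° ↑)
123 − 120 = 3°   (triadic ↓)
3 + 180 = 183°   (complement)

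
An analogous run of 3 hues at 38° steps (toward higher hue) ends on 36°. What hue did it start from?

320°

2 steps of 38° (toward higher hue) give a net shift of +76°.
Start = end − shift: 36 − 76 = -40 → -40 + 360 = 320°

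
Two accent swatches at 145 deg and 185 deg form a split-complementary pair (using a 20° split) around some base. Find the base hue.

The accents sit 20° either side of the complement, so the complement is their short-arc midpoint on the wheel.
Short-arc midpoint of 145° and 185°: 165°.
Base is 180° from the complement: 165 − 180 = -15 → -15 + 360 = 345°

345°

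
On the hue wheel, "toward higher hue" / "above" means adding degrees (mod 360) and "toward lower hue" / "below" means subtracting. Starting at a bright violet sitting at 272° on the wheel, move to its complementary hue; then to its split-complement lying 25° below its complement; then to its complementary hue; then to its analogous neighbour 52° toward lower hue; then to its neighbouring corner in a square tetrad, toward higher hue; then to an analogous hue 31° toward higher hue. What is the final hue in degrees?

136°

+180° (complement): 272 + 180 = 452 → 452 − 360 = 92°
+155° (split-comp 25° ↓): 92 + 155 = 247°
+180° (complement): 247 + 180 = 427 → 427 − 360 = 67°
−52° (analog 52° ↓): 67 − 52 = 15°
+90° (square ↑): 15 + 90 = 105°
+31° (analog 31° ↑): 105 + 31 = 136°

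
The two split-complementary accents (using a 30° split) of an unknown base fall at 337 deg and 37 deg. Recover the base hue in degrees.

187°

The accents sit 30° either side of the complement, so the complement is their short-arc midpoint on the wheel.
Short-arc midpoint of 337° and 37°: 7°.
Base is 180° from the complement: 7 − 180 = -173 → -173 + 360 = 187°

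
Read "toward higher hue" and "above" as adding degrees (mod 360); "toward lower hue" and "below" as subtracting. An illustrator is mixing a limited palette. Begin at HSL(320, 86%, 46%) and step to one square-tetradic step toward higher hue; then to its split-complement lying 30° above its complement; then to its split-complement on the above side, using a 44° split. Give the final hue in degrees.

124°

+90° (square ↑): 320 + 90 = 410 → 410 − 360 = 50°
+210° (split-comp 30° ↑): 50 + 210 = 260°
+224° (split-comp 44° ↑): 260 + 224 = 484 → 484 − 360 = 124°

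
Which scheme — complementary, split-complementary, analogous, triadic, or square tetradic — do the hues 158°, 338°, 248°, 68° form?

square tetradic

Sort the hues: 68°, 158°, 248°, 338°.
Successive gaps around the wheel: 90°, 90°, 90°, 90°.
Four hues every 90° form a square tetradic scheme.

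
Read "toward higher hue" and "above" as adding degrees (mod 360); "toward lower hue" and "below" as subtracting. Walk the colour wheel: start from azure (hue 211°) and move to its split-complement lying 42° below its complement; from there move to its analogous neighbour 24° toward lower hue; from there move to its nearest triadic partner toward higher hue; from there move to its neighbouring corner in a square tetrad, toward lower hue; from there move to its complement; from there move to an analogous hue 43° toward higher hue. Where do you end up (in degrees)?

211 + 138 = 349°   (split-comp 42° ↓)
349 − 24 = 325°   (analog 24° ↓)
325 + 120 = 445 → 445 − 360 = 85°   (triadic ↑)
85 − 90 = -5 → -5 + 360 = 355°   (square ↓)
355 + 180 = 535 → 535 − 360 = 175°   (complement)
175 + 43 = 218°   (analog 43° ↑)

218°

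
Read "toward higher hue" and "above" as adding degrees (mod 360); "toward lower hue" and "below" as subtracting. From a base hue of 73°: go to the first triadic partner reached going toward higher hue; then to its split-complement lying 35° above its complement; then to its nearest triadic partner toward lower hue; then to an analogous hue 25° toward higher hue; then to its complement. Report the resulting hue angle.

133°

73 + 120 = 193°   (triadic ↑)
193 + 215 = 408 → 408 − 360 = 48°   (split-comp 35° ↑)
48 − 120 = -72 → -72 + 360 = 288°   (triadic ↓)
288 + 25 = 313°   (analog 25° ↑)
313 + 180 = 493 → 493 − 360 = 133°   (complement)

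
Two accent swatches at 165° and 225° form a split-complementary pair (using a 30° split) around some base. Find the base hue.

15°

The accents sit 30° either side of the complement, so the complement is their short-arc midpoint on the wheel.
Short-arc midpoint of 165° and 225°: 195°.
Base is 180° from the complement: 195 − 180 = 15°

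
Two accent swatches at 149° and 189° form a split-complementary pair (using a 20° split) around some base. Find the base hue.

349°

The accents sit 20° either side of the complement, so the complement is their short-arc midpoint on the wheel.
Short-arc midpoint of 149° and 189°: 169°.
Base is 180° from the complement: 169 − 180 = -11 → -11 + 360 = 349°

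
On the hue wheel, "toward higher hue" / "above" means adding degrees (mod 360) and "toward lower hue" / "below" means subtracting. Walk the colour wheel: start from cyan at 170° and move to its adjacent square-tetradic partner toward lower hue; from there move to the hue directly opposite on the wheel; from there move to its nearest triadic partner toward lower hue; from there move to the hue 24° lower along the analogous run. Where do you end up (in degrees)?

116°

170 − 90 = 80°   (square ↓)
80 + 180 = 260°   (complement)
260 − 120 = 140°   (triadic ↓)
140 − 24 = 116°   (analog 24° ↓)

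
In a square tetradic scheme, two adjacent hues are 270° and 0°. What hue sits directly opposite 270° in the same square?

A square tetradic scheme places four hues 90° apart; opposite corners are 180° apart.
270 + 180 = 450 → 450 − 360 = 90°

90°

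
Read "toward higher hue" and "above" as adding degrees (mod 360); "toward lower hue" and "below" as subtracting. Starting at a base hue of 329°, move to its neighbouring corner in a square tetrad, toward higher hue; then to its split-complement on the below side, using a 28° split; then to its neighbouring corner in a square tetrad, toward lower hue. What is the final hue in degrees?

+90° (square ↑): 329 + 90 = 419 → 419 − 360 = 59°
+152° (split-comp 28° ↓): 59 + 152 = 211°
−90° (square ↓): 211 − 90 = 121°

121°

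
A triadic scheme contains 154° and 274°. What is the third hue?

34°

A triad spaces three hues 120° apart.
The full set is {34°, 154°, 274°}.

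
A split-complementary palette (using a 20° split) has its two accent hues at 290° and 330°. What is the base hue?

The accents sit 20° either side of the complement, so the complement is their short-arc midpoint on the wheel.
Short-arc midpoint of 290° and 330°: 310°.
Base is 180° from the complement: 310 − 180 = 130°

130°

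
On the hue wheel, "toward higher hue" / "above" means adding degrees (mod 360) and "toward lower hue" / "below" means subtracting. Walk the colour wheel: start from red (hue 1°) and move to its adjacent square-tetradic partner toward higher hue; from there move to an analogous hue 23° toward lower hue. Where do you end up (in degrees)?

square ↑ +90°: 1 + 90 = 91°
analog 23° ↓ −23°: 91 − 23 = 68°

68°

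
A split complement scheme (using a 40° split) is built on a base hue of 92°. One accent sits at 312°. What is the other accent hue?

Split-complementary hues sit 40° either side of the complement.
Complement of the base 92°: 92 + 180 = 272°
The given accent 312° is 40° one side of 272°; the other accent sits 40° the other side: 272 − 40 = 232°

232°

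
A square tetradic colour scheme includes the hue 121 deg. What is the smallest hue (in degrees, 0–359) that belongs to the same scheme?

31°

A square tetradic scheme places four hues every 90°.
The full set through 121° is {31°, 121°, 211°, 301°}.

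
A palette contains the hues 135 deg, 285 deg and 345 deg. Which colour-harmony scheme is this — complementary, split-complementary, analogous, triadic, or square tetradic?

split-complementary

Sort the hues: 135°, 285°, 345°.
Successive gaps around the wheel: 150°, 60°, 150°.
Two 150° gaps and one 60° gap — a base hue opposite a pair of accents 30° either side of its complement — is the split-complementary pattern.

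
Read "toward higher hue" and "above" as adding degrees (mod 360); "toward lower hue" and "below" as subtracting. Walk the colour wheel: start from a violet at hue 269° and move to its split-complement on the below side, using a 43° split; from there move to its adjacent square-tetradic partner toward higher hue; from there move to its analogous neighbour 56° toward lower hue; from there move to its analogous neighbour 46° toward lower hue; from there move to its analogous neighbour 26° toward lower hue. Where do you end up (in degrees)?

split-comp 43° ↓ +137°: 269 + 137 = 406 → 406 − 360 = 46°
square ↑ +90°: 46 + 90 = 136°
analog 56° ↓ −56°: 136 − 56 = 80°
analog 46° ↓ −46°: 80 − 46 = 34°
analog 26° ↓ −26°: 34 − 26 = 8°

8°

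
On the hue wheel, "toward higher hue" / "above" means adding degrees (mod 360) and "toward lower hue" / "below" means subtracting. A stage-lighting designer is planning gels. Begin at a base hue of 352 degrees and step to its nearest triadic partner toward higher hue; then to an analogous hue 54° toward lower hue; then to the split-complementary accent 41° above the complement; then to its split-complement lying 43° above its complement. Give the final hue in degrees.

triadic ↑ +120°: 352 + 120 = 472 → 472 − 360 = 112°
analog 54° ↓ −54°: 112 − 54 = 58°
split-comp 41° ↑ +221°: 58 + 221 = 279°
split-comp 43° ↑ +223°: 279 + 223 = 502 → 502 − 360 = 142°

142°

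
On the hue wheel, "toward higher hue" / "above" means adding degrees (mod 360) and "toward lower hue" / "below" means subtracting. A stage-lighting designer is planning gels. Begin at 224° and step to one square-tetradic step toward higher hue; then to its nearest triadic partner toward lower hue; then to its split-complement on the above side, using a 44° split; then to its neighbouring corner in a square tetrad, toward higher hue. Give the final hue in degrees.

+90° (square ↑): 224 + 90 = 314°
−120° (triadic ↓): 314 − 120 = 194°
+224° (split-comp 44° ↑): 194 + 224 = 418 → 418 − 360 = 58°
+90° (square ↑): 58 + 90 = 148°

148°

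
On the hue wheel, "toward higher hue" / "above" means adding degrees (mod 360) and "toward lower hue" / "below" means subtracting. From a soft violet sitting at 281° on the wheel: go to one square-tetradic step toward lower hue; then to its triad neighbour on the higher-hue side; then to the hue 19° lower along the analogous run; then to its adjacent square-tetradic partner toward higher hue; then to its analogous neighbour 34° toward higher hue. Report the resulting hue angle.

56°

square ↓ −90°: 281 − 90 = 191°
triadic ↑ +120°: 191 + 120 = 311°
analog 19° ↓ −19°: 311 − 19 = 292°
square ↑ +90°: 292 + 90 = 382 → 382 − 360 = 22°
analog 34° ↑ +34°: 22 + 34 = 56°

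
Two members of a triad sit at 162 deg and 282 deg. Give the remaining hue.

42°

A triad spaces three hues 120° apart.
The full set is {42°, 162°, 282°}.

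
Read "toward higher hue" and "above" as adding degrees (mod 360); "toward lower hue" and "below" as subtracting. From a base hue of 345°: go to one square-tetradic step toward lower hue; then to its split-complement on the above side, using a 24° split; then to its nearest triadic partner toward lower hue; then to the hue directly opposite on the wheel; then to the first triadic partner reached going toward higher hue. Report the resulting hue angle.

279°

square ↓ −90°: 345 − 90 = 255°
split-comp 24° ↑ +204°: 255 + 204 = 459 → 459 − 360 = 99°
triadic ↓ −120°: 99 − 120 = -21 → -21 + 360 = 339°
complement +180°: 339 + 180 = 519 → 519 − 360 = 159°
triadic ↑ +120°: 159 + 120 = 279°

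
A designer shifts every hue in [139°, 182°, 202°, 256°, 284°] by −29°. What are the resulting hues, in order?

139 − 29 = 110°
182 − 29 = 153°
202 − 29 = 173°
256 − 29 = 227°
284 − 29 = 255°

110°, 153°, 173°, 227°, 255°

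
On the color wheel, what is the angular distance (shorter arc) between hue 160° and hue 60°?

100°

|160 − 60| = 100.
100 ≤ 180, so the shorter arc is 100°.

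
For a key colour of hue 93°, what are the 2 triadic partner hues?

A triad places three hues 120° apart.
93 + 120 = 213°
93 + 240 = 333°

213° and 333°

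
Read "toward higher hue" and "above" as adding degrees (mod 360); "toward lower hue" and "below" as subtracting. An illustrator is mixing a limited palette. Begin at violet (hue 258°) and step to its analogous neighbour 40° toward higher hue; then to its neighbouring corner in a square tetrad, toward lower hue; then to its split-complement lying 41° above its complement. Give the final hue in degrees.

258 + 40 = 298°   (analog 40° ↑)
298 − 90 = 208°   (square ↓)
208 + 221 = 429 → 429 − 360 = 69°   (split-comp 41° ↑)

69°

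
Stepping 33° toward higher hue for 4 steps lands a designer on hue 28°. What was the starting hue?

256°

4 steps of 33° (toward higher hue) give a net shift of +132°.
Start = end − shift: 28 − 132 = -104 → -104 + 360 = 256°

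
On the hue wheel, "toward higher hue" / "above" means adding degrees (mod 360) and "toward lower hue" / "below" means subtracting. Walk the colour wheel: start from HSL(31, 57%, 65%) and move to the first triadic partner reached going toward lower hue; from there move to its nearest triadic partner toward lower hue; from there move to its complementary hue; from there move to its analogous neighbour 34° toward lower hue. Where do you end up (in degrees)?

297°

31 − 120 = -89 → -89 + 360 = 271°   (triadic ↓)
271 − 120 = 151°   (triadic ↓)
151 + 180 = 331°   (complement)
331 − 34 = 297°   (analog 34° ↓)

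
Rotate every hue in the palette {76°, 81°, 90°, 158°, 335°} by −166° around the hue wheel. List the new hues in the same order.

76 − 166 = -90 → -90 + 360 = 270°
81 − 166 = -85 → -85 + 360 = 275°
90 − 166 = -76 → -76 + 360 = 284°
158 − 166 = -8 → -8 + 360 = 352°
335 − 166 = 169°

270°, 275°, 284°, 352°, 169°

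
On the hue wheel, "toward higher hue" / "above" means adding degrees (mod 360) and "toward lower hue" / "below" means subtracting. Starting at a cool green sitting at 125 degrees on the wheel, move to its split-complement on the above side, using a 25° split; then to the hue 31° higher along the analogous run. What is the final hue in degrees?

1°

+205° (split-comp 25° ↑): 125 + 205 = 330°
+31° (analog 31° ↑): 330 + 31 = 361 → 361 − 360 = 1°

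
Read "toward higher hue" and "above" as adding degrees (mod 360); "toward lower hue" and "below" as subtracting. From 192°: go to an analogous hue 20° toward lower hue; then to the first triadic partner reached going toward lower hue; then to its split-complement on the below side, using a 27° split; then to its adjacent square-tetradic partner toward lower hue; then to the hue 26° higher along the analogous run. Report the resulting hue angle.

141°

192 − 20 = 172°   (analog 20° ↓)
172 − 120 = 52°   (triadic ↓)
52 + 153 = 205°   (split-comp 27° ↓)
205 − 90 = 115°   (square ↓)
115 + 26 = 141°   (analog 26° ↑)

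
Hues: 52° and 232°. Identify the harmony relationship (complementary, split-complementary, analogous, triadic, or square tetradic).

Sort the hues: 52°, 232°.
Successive gaps around the wheel: 180°, 180°.
Two hues 180° apart are complementary.

complementary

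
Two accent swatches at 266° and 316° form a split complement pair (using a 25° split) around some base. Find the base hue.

111°

The accents sit 25° either side of the complement, so the complement is their short-arc midpoint on the wheel.
Short-arc midpoint of 266° and 316°: 291°.
Base is 180° from the complement: 291 − 180 = 111°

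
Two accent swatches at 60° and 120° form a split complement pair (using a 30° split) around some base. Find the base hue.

The accents sit 30° either side of the complement, so the complement is their short-arc midpoint on the wheel.
Short-arc midpoint of 60° and 120°: 90°.
Base is 180° from the complement: 90 − 180 = -90 → -90 + 360 = 270°

270°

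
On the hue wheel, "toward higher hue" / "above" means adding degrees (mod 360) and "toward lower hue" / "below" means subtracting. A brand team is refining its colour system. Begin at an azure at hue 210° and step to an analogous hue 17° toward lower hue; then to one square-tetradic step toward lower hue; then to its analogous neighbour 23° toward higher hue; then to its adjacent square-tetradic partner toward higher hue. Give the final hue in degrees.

−17° (analog 17° ↓): 210 − 17 = 193°
−90° (square ↓): 193 − 90 = 103°
+23° (analog 23° ↑): 103 + 23 = 126°
+90° (square ↑): 126 + 90 = 216°

216°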